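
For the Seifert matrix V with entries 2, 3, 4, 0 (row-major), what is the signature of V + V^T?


Step 1: V + V^T = [[4, 7], [7, 0]]
Step 2: trace = 4, det = -49
Step 3: Discriminant = 4^2 - 4*(-49) = 212
Step 4: Eigenvalues: 9.28011, -5.28011
Step 5: Signature = (# positive eigenvalues) - (# negative eigenvalues) = 0

0


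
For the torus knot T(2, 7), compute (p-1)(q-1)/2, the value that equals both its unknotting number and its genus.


For a torus knot T(p,q), both the unknotting number and genus equal (p-1)(q-1)/2.
= (2-1)(7-1)/2
= 1*6/2
= 6/2 = 3

3


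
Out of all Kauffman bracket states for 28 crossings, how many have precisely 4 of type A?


We choose which 4 of 28 crossings get A-smoothings.
C(28, 4) = 28! / (4! * 24!)
= 20475

20475


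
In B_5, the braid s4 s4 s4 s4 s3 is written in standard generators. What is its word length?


The word length counts the number of generators (including inverses).
Listing each generator: s4, s4, s4, s4, s3
There are 5 generators in this braid word.

5


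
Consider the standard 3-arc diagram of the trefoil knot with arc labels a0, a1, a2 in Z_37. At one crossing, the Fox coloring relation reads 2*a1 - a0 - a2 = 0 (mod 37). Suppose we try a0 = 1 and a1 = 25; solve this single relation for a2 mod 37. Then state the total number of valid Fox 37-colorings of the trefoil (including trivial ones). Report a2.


Step 1: Apply the given crossing relation 2*a1 - a0 - a2 = 0 (mod 37).
  a2 = 2*a1 - a0 mod 37
  a2 = 2*25 - 1 mod 37
  a2 = 50 - 1 mod 37
  a2 = 49 mod 37 = 12
Step 2: The trefoil has determinant 3.
  Number of Fox p-colorings (p prime) is p^2 if p = 3, else p.
  Since 37 does not divide 3, only trivial (constant) colorings exist.
  (So the trial a0 = 1, a1 = 25 with a0 != a1 does NOT extend to a valid coloring of the whole trefoil: the other two crossing relations require 3*(a1 - a0) = 0 (mod 37), which fails.)
  Total colorings = 37
Step 3: a2 = 12, total Fox 37-colorings = 37

12


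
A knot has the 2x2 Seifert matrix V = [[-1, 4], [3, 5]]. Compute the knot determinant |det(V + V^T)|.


Step 1: Form V + V^T where V = [[-1, 4], [3, 5]]
  V^T = [[-1, 3], [4, 5]]
  V + V^T = [[-2, 7], [7, 10]]
Step 2: det(V + V^T) = (-2)*10 - 7*7
  = -20 - 49 = -69
Step 3: Knot determinant = |det(V + V^T)| = |-69| = 69

69


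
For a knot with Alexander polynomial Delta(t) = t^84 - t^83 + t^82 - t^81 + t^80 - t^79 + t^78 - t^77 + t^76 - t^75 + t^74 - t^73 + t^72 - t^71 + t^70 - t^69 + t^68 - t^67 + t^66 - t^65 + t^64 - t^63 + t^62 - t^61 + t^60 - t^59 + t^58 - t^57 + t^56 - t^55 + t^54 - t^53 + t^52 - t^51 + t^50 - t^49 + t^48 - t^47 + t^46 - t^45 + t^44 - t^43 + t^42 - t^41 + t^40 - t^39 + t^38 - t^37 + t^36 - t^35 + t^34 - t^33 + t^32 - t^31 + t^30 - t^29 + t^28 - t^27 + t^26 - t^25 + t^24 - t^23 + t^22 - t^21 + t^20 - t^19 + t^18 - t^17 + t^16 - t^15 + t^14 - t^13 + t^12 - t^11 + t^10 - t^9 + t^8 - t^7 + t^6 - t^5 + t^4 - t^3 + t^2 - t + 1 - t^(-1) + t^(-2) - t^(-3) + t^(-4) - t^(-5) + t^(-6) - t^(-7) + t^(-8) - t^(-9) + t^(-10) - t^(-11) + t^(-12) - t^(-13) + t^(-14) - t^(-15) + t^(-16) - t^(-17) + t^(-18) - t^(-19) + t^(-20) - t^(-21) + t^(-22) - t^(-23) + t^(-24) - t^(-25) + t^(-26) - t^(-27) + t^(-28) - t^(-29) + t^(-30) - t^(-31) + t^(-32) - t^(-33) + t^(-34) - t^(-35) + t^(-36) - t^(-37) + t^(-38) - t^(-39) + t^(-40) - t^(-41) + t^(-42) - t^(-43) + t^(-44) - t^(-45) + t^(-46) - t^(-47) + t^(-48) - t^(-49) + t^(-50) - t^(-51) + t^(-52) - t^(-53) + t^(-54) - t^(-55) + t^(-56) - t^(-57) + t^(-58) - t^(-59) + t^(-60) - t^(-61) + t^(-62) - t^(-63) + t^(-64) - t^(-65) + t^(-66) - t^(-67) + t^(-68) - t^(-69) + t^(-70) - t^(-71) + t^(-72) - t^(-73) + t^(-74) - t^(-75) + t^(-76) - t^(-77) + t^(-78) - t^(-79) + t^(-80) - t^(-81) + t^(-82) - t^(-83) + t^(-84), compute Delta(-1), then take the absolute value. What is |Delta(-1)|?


Step 1: The polynomial has 169 terms with alternating signs, exponents from 84 down to -84.
Step 2: Substitute t = -1. The i-th term has coefficient (-1)^i and exponent (m-i),
  so its value is (-1)^i * (-1)^(m-i) = (-1)^m = 1 for every i.
Step 3: All 169 terms equal 1, so Delta(-1) = 169 * (1) = 169
Step 4: |Delta(-1)| = 169

169


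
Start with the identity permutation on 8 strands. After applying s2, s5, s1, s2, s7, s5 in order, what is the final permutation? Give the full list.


Starting with identity [1, 2, 3, 4, 5, 6, 7, 8].
Apply generators in sequence:
  After s2: [1, 3, 2, 4, 5, 6, 7, 8]
  After s5: [1, 3, 2, 4, 6, 5, 7, 8]
  After s1: [3, 1, 2, 4, 6, 5, 7, 8]
  After s2: [3, 2, 1, 4, 6, 5, 7, 8]
  After s7: [3, 2, 1, 4, 6, 5, 8, 7]
  After s5: [3, 2, 1, 4, 5, 6, 8, 7]
Final permutation: [3, 2, 1, 4, 5, 6, 8, 7]

[3, 2, 1, 4, 5, 6, 8, 7]


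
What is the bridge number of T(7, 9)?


The bridge number of T(p,q) is min(p,q).
min(7, 9) = 7

7


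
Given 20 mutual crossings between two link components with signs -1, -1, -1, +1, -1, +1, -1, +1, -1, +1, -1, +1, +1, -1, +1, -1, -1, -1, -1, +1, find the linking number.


Step 1: Count positive crossings: 8
Step 2: Count negative crossings: 12
Step 3: Sum of signs = 8 - 12 = -4
Step 4: Linking number = sum/2 = -4/2 = -2

-2


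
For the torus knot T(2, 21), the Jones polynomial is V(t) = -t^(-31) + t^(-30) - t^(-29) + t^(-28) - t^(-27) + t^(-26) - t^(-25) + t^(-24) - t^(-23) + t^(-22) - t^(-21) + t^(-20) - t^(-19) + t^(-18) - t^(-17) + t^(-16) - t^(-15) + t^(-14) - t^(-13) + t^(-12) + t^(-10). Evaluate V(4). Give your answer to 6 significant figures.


Substituting t = 4 into V(t) = -t^(-31) + t^(-30) - t^(-29) + t^(-28) - t^(-27) + t^(-26) - t^(-25) + t^(-24) - t^(-23) + t^(-22) - t^(-21) + t^(-20) - t^(-19) + t^(-18) - t^(-17) + t^(-16) - t^(-15) + t^(-14) - t^(-13) + t^(-12) + t^(-10):
  (-)t^(-31) = -2.1684e-19
  (+)t^(-30) = 8.67362e-19
  (-)t^(-29) = -3.46945e-18
  (+)t^(-28) = 1.38778e-17
  (-)t^(-27) = -5.55112e-17
  (+)t^(-26) = 2.22045e-16
  (-)t^(-25) = -8.88178e-16
  (+)t^(-24) = 3.55271e-15
  (-)t^(-23) = -1.42109e-14
  (+)t^(-22) = 5.68434e-14
  (-)t^(-21) = -2.27374e-13
  (+)t^(-20) = 9.09495e-13
  (-)t^(-19) = -3.63798e-12
  (+)t^(-18) = 1.45519e-11
  (-)t^(-17) = -5.82077e-11
  (+)t^(-16) = 2.32831e-10
  (-)t^(-15) = -9.31323e-10
  (+)t^(-14) = 3.72529e-09
  (-)t^(-13) = -1.49012e-08
  (+)t^(-12) = 5.96046e-08
  (+)t^(-10) = 9.53674e-07
Sum = (-2.1684e-19) + (8.67362e-19) + (-3.46945e-18) + (1.38778e-17) + (-5.55112e-17) + (2.22045e-16) + (-8.88178e-16) + (3.55271e-15) + (-1.42109e-14) + (5.68434e-14) + (-2.27374e-13) + (9.09495e-13) + (-3.63798e-12) + (1.45519e-11) + (-5.82077e-11) + (2.32831e-10) + (-9.31323e-10) + (3.72529e-09) + (-1.49012e-08) + (5.96046e-08) + (9.53674e-07)
= 1.001358032e-06
Rounded to 6 significant figures: 1.00136e-06

1.00136e-06


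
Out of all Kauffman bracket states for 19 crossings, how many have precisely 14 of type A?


We choose which 14 of 19 crossings get A-smoothings.
C(19, 14) = 19! / (14! * 5!)
= 11628

11628


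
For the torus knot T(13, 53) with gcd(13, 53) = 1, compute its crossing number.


For a torus knot T(p, q) with gcd(p,q)=1,
the crossing number is min(p*(q-1), q*(p-1)).
p*(q-1) = 13*52 = 676
q*(p-1) = 53*12 = 636
min(676, 636) = 636

636


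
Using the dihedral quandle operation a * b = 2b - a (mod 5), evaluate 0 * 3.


0 * 3 = 2*3 - 0 mod 5
= 6 - 0 mod 5
= 6 mod 5 = 1

1


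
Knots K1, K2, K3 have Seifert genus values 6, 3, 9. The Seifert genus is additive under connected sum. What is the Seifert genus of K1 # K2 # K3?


The Seifert genus is additive under connected sum.
Seifert genus(K1 # K2 # K3) = (6) + (3) + (9)
= 18

18


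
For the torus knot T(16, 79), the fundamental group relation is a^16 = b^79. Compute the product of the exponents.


The relation is a^16 = b^79.
Product of exponents = 16 * 79
= 1264

1264


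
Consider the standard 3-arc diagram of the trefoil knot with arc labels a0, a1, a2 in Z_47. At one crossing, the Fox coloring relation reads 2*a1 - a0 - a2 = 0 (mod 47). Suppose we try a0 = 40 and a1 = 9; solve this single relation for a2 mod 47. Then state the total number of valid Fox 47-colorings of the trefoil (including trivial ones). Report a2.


Step 1: Apply the given crossing relation 2*a1 - a0 - a2 = 0 (mod 47).
  a2 = 2*a1 - a0 mod 47
  a2 = 2*9 - 40 mod 47
  a2 = 18 - 40 mod 47
  a2 = -22 mod 47 = 25
Step 2: The trefoil has determinant 3.
  Number of Fox p-colorings (p prime) is p^2 if p = 3, else p.
  Since 47 does not divide 3, only trivial (constant) colorings exist.
  (So the trial a0 = 40, a1 = 9 with a0 != a1 does NOT extend to a valid coloring of the whole trefoil: the other two crossing relations require 3*(a1 - a0) = 0 (mod 47), which fails.)
  Total colorings = 47
Step 3: a2 = 25, total Fox 47-colorings = 47

25


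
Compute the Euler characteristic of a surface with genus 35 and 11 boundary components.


chi = 2 - 2g - b
= 2 - 2*35 - 11
= 2 - 70 - 11 = -79

-79


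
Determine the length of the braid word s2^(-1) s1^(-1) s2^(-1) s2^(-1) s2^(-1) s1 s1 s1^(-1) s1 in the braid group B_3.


The word length counts the number of generators (including inverses).
Listing each generator: s2^(-1), s1^(-1), s2^(-1), s2^(-1), s2^(-1), s1, s1, s1^(-1), s1
There are 9 generators in this braid word.

9


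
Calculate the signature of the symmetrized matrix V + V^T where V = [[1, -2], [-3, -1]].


Step 1: V + V^T = [[2, -5], [-5, -2]]
Step 2: trace = 0, det = -29
Step 3: Discriminant = 0^2 - 4*(-29) = 116
Step 4: Eigenvalues: 5.38516, -5.38516
Step 5: Signature = (# positive eigenvalues) - (# negative eigenvalues) = 0

0


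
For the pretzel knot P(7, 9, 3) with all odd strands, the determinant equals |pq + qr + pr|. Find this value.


Step 1: Compute pq + qr + pr.
pq = 7*9 = 63
qr = 9*3 = 27
pr = 7*3 = 21
pq + qr + pr = 63 + 27 + 21 = 111
Step 2: Take absolute value.
det(P(7,9,3)) = |111| = 111

111


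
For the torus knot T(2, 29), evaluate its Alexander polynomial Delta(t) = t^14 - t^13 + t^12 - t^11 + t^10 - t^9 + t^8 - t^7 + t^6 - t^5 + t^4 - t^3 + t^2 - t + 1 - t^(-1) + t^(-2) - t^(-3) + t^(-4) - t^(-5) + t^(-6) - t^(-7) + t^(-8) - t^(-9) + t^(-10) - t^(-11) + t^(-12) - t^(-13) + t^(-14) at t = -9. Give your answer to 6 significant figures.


Substituting t = -9 into Delta(t) = t^14 - t^13 + t^12 - t^11 + t^10 - t^9 + t^8 - t^7 + t^6 - t^5 + t^4 - t^3 + t^2 - t + 1 - t^(-1) + t^(-2) - t^(-3) + t^(-4) - t^(-5) + t^(-6) - t^(-7) + t^(-8) - t^(-9) + t^(-10) - t^(-11) + t^(-12) - t^(-13) + t^(-14):
Term values: (22876792454961) + (2541865828329) + (282429536481) + (31381059609) + (3486784401) + (387420489) + (43046721) + (4782969) + (531441) + (59049) + (6561) + (729) + (81) + (9) + (1) + (0.111111) + (0.0123457) + (0.00137174) + (0.000152416) + (1.69351e-05) + (1.88168e-06) + (2.09075e-07) + (2.32306e-08) + (2.58117e-09) + (2.86797e-10) + (3.18664e-11) + (3.54071e-12) + (3.93412e-13) + (4.37124e-14)
Sum = 2.573639151e+13
Rounded to 6 significant figures: 2.57364e+13

2.57364e+13


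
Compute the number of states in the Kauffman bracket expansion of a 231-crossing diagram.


Each crossing contributes 2 choices (A-smoothing or B-smoothing).
Total states = 2^231 = 3450873173395281893717377931138512726225554486085193277581262111899648

3450873173395281893717377931138512726225554486085193277581262111899648


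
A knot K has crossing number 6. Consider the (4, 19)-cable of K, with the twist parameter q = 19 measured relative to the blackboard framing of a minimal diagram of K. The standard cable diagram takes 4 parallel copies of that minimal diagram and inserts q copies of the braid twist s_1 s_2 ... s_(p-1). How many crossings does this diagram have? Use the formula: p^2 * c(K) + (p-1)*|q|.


Step 1: Each of the c(K) crossings of the companion diagram becomes p*p = p^2 crossings among the p parallel strands, and each of the |q| twists s_1 s_2 ... s_(p-1) adds (p-1) crossings.
  Crossings = p^2 * c(K) + (p-1)*|q|
Step 2: = 4^2 * 6 + (4-1)*19
Step 3: = 16*6 + 3*19
Step 4: = 96 + 57 = 153

153


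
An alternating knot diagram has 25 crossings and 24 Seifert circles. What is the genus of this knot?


For alternating knots, g = (c - s + 1)/2.
= (25 - 24 + 1)/2
= 2/2 = 1

1


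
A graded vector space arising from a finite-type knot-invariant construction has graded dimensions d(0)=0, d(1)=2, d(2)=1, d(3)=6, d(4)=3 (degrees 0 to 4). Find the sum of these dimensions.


Total dimension = d(0) + d(1) + ... + d(4)
= 0 + 2 + 1 + 6 + 3
= 12

12


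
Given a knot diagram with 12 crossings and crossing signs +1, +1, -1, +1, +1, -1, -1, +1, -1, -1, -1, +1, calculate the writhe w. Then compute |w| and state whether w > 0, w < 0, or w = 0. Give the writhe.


Step 1: Count positive crossings (+1).
Positive crossings: 6
Step 2: Count negative crossings (-1).
Negative crossings: 6
Step 3: Writhe = (positive) - (negative)
w = 6 - 6 = 0
Step 4: |w| = 0, and w is zero

0


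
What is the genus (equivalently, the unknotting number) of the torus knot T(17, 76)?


For a torus knot T(p,q), both the unknotting number and genus equal (p-1)(q-1)/2.
= (17-1)(76-1)/2
= 16*75/2
= 1200/2 = 600

600


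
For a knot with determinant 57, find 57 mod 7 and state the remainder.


Step 1: A knot is p-colorable if and only if p divides its determinant.
Step 2: Compute 57 mod 7.
57 = 8 * 7 + 1
Step 3: 57 mod 7 = 1
Step 4: The knot is 7-colorable: no

1


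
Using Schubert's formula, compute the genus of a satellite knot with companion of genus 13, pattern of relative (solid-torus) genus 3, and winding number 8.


Schubert: g(satellite) = g_rel(pattern) + |winding| * g(companion),
where g_rel(pattern) is the genus of the pattern relative to the solid torus.
= 3 + 8 * 13
= 3 + 104 = 107

107


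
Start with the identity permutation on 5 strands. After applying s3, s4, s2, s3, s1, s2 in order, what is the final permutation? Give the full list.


Starting with identity [1, 2, 3, 4, 5].
Apply generators in sequence:
  After s3: [1, 2, 4, 3, 5]
  After s4: [1, 2, 4, 5, 3]
  After s2: [1, 4, 2, 5, 3]
  After s3: [1, 4, 5, 2, 3]
  After s1: [4, 1, 5, 2, 3]
  After s2: [4, 5, 1, 2, 3]
Final permutation: [4, 5, 1, 2, 3]

[4, 5, 1, 2, 3]


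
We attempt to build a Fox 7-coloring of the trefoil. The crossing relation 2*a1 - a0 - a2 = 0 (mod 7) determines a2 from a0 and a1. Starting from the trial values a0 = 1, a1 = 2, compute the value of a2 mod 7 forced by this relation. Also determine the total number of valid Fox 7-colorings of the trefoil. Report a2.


Step 1: Apply the given crossing relation 2*a1 - a0 - a2 = 0 (mod 7).
  a2 = 2*a1 - a0 mod 7
  a2 = 2*2 - 1 mod 7
  a2 = 4 - 1 mod 7
  a2 = 3 mod 7 = 3
Step 2: The trefoil has determinant 3.
  Number of Fox p-colorings (p prime) is p^2 if p = 3, else p.
  Since 7 does not divide 3, only trivial (constant) colorings exist.
  (So the trial a0 = 1, a1 = 2 with a0 != a1 does NOT extend to a valid coloring of the whole trefoil: the other two crossing relations require 3*(a1 - a0) = 0 (mod 7), which fails.)
  Total colorings = 7
Step 3: a2 = 3, total Fox 7-colorings = 7

3


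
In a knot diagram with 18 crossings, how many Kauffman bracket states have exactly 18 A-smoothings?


We choose which 18 of 18 crossings get A-smoothings.
C(18, 18) = 18! / (18! * 0!)
= 1

1


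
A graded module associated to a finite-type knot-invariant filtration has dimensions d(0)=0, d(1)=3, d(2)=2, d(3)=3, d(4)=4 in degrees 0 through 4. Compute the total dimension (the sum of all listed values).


Total dimension = d(0) + d(1) + ... + d(4)
= 0 + 3 + 2 + 3 + 4
= 12

12


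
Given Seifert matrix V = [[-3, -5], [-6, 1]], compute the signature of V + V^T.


Step 1: V + V^T = [[-6, -11], [-11, 2]]
Step 2: trace = -4, det = -133
Step 3: Discriminant = (-4)^2 - 4*(-133) = 548
Step 4: Eigenvalues: 9.7047, -13.7047
Step 5: Signature = (# positive eigenvalues) - (# negative eigenvalues) = 0

0


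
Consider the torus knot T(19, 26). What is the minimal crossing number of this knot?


For a torus knot T(p, q) with gcd(p,q)=1,
the crossing number is min(p*(q-1), q*(p-1)).
p*(q-1) = 19*25 = 475
q*(p-1) = 26*18 = 468
min(475, 468) = 468

468


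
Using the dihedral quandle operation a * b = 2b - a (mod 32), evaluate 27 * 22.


27 * 22 = 2*22 - 27 mod 32
= 44 - 27 mod 32
= 17 mod 32 = 17

17


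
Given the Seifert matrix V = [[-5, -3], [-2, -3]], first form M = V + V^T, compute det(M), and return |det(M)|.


Step 1: Form V + V^T where V = [[-5, -3], [-2, -3]]
  V^T = [[-5, -2], [-3, -3]]
  V + V^T = [[-10, -5], [-5, -6]]
Step 2: det(V + V^T) = (-10)*(-6) - (-5)*(-5)
  = 60 - 25 = 35
Step 3: Knot determinant = |det(V + V^T)| = |35| = 35

35


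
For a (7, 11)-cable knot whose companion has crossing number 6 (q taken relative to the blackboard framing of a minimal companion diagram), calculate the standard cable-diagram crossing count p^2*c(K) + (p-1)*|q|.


Step 1: Each of the c(K) crossings of the companion diagram becomes p*p = p^2 crossings among the p parallel strands, and each of the |q| twists s_1 s_2 ... s_(p-1) adds (p-1) crossings.
  Crossings = p^2 * c(K) + (p-1)*|q|
Step 2: = 7^2 * 6 + (7-1)*11
Step 3: = 49*6 + 6*11
Step 4: = 294 + 66 = 360

360


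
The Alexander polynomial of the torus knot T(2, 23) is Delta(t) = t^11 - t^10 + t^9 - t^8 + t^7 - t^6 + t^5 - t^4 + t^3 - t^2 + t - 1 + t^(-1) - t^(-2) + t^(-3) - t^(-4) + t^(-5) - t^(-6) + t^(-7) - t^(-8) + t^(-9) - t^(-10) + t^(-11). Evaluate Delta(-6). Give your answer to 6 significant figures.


Substituting t = -6 into Delta(t) = t^11 - t^10 + t^9 - t^8 + t^7 - t^6 + t^5 - t^4 + t^3 - t^2 + t - 1 + t^(-1) - t^(-2) + t^(-3) - t^(-4) + t^(-5) - t^(-6) + t^(-7) - t^(-8) + t^(-9) - t^(-10) + t^(-11):
Term values: (-362797056) + (-60466176) + (-10077696) + (-1679616) + (-279936) + (-46656) + (-7776) + (-1296) + (-216) + (-36) + (-6) + (-1) + (-0.166667) + (-0.0277778) + (-0.00462963) + (-0.000771605) + (-0.000128601) + (-2.14335e-05) + (-3.57225e-06) + (-5.95374e-07) + (-9.9229e-08) + (-1.65382e-08) + (-2.75636e-09)
Sum = -435356467.2
Rounded to 6 significant figures: -4.35356e+08

-4.35356e+08


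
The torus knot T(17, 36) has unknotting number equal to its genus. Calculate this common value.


For a torus knot T(p,q), both the unknotting number and genus equal (p-1)(q-1)/2.
= (17-1)(36-1)/2
= 16*35/2
= 560/2 = 280

280


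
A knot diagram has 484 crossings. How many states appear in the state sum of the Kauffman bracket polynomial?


Each crossing contributes 2 choices (A-smoothing or B-smoothing).
Total states = 2^484 = 49947976805055875702105555676690660891977570282639538413746511354005947821116249921924897649015871538557230897942505966327167610868612564900642816

49947976805055875702105555676690660891977570282639538413746511354005947821116249921924897649015871538557230897942505966327167610868612564900642816


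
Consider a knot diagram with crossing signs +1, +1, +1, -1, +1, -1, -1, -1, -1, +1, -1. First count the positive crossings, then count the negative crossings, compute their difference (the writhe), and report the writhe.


Step 1: Count positive crossings (+1).
Positive crossings: 5
Step 2: Count negative crossings (-1).
Negative crossings: 6
Step 3: Writhe = (positive) - (negative)
w = 5 - 6 = -1
Step 4: |w| = 1, and w is negative

-1


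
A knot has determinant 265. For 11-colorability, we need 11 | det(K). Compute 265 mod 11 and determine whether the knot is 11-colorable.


Step 1: A knot is p-colorable if and only if p divides its determinant.
Step 2: Compute 265 mod 11.
265 = 24 * 11 + 1
Step 3: 265 mod 11 = 1
Step 4: The knot is 11-colorable: no

1


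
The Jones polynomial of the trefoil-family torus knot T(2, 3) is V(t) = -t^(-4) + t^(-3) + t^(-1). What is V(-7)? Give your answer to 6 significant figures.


Substituting t = -7 into V(t) = -t^(-4) + t^(-3) + t^(-1):
  (-)t^(-4) = -0.000416493
  (+)t^(-3) = -0.00291545
  (+)t^(-1) = -0.142857
Sum = (-0.000416493) + (-0.00291545) + (-0.142857)
= -0.1461890879
Rounded to 6 significant figures: -0.146189

-0.146189


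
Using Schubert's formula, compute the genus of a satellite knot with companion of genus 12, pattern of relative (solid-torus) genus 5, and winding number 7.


Schubert: g(satellite) = g_rel(pattern) + |winding| * g(companion),
where g_rel(pattern) is the genus of the pattern relative to the solid torus.
= 5 + 7 * 12
= 5 + 84 = 89

89


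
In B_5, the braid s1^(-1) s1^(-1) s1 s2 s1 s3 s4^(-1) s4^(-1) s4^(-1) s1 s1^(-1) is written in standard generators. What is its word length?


The word length counts the number of generators (including inverses).
Listing each generator: s1^(-1), s1^(-1), s1, s2, s1, s3, s4^(-1), s4^(-1), s4^(-1), s1, s1^(-1)
There are 11 generators in this braid word.

11


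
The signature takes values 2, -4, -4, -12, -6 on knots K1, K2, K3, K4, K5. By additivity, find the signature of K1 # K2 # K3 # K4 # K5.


The signature is additive under connected sum.
signature(K1 # K2 # K3 # K4 # K5) = (2) + (-4) + (-4) + (-12) + (-6)
= -24

-24


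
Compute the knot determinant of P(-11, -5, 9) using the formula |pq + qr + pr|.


Step 1: Compute pq + qr + pr.
pq = (-11)*(-5) = 55
qr = (-5)*9 = -45
pr = (-11)*9 = -99
pq + qr + pr = 55 + (-45) + (-99) = -89
Step 2: Take absolute value.
det(P(-11,-5,9)) = |-89| = 89

89


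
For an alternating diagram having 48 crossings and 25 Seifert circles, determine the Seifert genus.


For alternating knots, g = (c - s + 1)/2.
= (48 - 25 + 1)/2
= 24/2 = 12

12


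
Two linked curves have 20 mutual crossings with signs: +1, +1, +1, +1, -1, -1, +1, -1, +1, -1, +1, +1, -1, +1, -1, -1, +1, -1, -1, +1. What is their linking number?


Step 1: Count positive crossings: 11
Step 2: Count negative crossings: 9
Step 3: Sum of signs = 11 - 9 = 2
Step 4: Linking number = sum/2 = 2/2 = 1

1


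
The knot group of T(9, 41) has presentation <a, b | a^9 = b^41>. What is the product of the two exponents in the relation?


The relation is a^9 = b^41.
Product of exponents = 9 * 41
= 369

369


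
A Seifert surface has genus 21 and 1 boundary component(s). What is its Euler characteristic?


chi = 2 - 2g - b
= 2 - 2*21 - 1
= 2 - 42 - 1 = -41

-41


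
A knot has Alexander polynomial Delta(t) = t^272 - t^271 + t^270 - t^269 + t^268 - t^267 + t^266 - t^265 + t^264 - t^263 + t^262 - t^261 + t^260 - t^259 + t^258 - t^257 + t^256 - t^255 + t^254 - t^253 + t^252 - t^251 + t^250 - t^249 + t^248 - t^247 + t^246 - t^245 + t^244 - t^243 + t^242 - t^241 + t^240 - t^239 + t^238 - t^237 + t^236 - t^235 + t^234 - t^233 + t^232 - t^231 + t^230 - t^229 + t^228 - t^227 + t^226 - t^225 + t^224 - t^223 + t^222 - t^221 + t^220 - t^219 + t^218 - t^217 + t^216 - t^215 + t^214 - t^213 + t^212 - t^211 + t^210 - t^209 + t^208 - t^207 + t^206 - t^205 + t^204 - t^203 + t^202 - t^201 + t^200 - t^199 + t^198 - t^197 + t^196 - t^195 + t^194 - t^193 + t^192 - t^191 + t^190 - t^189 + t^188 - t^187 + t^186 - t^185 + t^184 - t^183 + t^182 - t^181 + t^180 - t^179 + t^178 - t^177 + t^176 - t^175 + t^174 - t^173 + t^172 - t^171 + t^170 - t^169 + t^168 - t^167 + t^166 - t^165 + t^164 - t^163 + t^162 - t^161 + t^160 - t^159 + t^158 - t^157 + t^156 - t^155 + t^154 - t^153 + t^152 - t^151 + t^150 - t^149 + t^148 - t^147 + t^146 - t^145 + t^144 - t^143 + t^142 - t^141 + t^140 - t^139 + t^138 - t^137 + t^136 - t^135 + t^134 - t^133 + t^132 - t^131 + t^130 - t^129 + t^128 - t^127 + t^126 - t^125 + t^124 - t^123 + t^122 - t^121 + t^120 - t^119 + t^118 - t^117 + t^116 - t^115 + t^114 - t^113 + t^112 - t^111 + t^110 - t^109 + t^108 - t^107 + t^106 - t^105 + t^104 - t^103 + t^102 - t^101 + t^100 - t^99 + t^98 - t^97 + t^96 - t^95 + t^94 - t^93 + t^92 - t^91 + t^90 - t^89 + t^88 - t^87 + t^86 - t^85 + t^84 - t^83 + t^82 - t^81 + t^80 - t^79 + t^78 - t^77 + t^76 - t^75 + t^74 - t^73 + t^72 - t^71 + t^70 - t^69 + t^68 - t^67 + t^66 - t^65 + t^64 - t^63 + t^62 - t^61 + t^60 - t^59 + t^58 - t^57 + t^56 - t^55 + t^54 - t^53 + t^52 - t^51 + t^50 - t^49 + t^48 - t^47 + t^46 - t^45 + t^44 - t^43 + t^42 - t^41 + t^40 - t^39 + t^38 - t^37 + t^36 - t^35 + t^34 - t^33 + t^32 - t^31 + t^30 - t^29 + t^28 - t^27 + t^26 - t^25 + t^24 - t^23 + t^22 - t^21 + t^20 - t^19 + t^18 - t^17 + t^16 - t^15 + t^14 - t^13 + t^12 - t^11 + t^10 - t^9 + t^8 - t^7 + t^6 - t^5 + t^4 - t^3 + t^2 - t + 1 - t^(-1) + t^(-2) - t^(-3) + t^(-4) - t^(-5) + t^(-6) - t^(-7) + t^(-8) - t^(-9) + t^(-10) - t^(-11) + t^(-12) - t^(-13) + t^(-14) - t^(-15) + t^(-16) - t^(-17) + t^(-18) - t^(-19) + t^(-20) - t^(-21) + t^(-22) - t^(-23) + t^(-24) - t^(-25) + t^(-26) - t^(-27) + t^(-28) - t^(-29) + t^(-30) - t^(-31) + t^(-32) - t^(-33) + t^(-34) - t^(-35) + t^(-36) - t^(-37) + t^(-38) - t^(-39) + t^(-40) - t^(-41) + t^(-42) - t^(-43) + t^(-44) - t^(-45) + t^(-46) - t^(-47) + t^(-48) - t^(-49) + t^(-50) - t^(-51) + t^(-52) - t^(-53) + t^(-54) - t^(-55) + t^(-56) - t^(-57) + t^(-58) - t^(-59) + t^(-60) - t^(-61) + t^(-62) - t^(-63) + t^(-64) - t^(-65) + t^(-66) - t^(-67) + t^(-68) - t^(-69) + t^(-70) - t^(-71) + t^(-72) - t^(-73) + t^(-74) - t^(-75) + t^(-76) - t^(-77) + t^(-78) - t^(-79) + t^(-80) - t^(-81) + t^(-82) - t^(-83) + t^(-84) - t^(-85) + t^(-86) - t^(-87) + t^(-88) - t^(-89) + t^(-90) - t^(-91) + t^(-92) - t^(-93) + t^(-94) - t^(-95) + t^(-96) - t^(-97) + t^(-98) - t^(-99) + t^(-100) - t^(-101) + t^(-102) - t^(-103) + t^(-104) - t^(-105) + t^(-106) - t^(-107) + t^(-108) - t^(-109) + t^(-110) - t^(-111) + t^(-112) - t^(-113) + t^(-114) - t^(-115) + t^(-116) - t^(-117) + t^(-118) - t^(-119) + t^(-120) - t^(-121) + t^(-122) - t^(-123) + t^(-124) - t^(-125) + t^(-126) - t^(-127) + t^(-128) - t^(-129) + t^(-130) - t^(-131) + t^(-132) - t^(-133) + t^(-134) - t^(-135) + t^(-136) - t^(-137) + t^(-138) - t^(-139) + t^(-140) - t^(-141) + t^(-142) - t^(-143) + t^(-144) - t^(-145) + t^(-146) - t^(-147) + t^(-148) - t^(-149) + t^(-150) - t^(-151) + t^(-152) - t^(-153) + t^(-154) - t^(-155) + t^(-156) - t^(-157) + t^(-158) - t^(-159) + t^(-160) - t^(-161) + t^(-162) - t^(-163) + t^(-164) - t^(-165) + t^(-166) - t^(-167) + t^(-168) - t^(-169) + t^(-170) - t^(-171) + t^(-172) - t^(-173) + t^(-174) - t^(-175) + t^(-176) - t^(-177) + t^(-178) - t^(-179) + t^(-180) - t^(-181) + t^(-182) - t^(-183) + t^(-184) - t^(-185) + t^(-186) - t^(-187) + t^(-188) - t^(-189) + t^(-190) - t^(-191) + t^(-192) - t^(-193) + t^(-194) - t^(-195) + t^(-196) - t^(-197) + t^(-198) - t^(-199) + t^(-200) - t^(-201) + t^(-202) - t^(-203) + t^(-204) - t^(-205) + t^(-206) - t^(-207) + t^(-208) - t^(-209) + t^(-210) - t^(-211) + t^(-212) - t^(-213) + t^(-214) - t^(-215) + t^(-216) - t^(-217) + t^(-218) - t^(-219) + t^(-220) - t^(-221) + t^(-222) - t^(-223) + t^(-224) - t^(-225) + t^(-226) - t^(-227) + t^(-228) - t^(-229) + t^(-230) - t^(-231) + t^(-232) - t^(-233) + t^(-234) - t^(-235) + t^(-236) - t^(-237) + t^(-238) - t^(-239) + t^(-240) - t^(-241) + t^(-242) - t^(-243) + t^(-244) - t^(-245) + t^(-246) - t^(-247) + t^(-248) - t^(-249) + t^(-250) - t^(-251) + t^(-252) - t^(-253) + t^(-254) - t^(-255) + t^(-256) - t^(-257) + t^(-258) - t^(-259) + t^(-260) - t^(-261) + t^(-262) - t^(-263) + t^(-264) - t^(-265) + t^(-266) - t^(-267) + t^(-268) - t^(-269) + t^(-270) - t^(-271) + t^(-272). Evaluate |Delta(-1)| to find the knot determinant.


Step 1: The polynomial has 545 terms with alternating signs, exponents from 272 down to -272.
Step 2: Substitute t = -1. The i-th term has coefficient (-1)^i and exponent (m-i),
  so its value is (-1)^i * (-1)^(m-i) = (-1)^m = 1 for every i.
Step 3: All 545 terms equal 1, so Delta(-1) = 545 * (1) = 545
Step 4: |Delta(-1)| = 545

545


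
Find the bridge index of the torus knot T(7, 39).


The bridge number of T(p,q) is min(p,q).
min(7, 39) = 7

7


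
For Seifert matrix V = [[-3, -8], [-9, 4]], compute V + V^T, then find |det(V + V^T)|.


Step 1: Form V + V^T where V = [[-3, -8], [-9, 4]]
  V^T = [[-3, -9], [-8, 4]]
  V + V^T = [[-6, -17], [-17, 8]]
Step 2: det(V + V^T) = (-6)*8 - (-17)*(-17)
  = -48 - 289 = -337
Step 3: Knot determinant = |det(V + V^T)| = |-337| = 337

337


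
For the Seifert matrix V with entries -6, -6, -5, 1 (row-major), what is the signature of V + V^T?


Step 1: V + V^T = [[-12, -11], [-11, 2]]
Step 2: trace = -10, det = -145
Step 3: Discriminant = (-10)^2 - 4*(-145) = 680
Step 4: Eigenvalues: 8.0384, -18.0384
Step 5: Signature = (# positive eigenvalues) - (# negative eigenvalues) = 0

0


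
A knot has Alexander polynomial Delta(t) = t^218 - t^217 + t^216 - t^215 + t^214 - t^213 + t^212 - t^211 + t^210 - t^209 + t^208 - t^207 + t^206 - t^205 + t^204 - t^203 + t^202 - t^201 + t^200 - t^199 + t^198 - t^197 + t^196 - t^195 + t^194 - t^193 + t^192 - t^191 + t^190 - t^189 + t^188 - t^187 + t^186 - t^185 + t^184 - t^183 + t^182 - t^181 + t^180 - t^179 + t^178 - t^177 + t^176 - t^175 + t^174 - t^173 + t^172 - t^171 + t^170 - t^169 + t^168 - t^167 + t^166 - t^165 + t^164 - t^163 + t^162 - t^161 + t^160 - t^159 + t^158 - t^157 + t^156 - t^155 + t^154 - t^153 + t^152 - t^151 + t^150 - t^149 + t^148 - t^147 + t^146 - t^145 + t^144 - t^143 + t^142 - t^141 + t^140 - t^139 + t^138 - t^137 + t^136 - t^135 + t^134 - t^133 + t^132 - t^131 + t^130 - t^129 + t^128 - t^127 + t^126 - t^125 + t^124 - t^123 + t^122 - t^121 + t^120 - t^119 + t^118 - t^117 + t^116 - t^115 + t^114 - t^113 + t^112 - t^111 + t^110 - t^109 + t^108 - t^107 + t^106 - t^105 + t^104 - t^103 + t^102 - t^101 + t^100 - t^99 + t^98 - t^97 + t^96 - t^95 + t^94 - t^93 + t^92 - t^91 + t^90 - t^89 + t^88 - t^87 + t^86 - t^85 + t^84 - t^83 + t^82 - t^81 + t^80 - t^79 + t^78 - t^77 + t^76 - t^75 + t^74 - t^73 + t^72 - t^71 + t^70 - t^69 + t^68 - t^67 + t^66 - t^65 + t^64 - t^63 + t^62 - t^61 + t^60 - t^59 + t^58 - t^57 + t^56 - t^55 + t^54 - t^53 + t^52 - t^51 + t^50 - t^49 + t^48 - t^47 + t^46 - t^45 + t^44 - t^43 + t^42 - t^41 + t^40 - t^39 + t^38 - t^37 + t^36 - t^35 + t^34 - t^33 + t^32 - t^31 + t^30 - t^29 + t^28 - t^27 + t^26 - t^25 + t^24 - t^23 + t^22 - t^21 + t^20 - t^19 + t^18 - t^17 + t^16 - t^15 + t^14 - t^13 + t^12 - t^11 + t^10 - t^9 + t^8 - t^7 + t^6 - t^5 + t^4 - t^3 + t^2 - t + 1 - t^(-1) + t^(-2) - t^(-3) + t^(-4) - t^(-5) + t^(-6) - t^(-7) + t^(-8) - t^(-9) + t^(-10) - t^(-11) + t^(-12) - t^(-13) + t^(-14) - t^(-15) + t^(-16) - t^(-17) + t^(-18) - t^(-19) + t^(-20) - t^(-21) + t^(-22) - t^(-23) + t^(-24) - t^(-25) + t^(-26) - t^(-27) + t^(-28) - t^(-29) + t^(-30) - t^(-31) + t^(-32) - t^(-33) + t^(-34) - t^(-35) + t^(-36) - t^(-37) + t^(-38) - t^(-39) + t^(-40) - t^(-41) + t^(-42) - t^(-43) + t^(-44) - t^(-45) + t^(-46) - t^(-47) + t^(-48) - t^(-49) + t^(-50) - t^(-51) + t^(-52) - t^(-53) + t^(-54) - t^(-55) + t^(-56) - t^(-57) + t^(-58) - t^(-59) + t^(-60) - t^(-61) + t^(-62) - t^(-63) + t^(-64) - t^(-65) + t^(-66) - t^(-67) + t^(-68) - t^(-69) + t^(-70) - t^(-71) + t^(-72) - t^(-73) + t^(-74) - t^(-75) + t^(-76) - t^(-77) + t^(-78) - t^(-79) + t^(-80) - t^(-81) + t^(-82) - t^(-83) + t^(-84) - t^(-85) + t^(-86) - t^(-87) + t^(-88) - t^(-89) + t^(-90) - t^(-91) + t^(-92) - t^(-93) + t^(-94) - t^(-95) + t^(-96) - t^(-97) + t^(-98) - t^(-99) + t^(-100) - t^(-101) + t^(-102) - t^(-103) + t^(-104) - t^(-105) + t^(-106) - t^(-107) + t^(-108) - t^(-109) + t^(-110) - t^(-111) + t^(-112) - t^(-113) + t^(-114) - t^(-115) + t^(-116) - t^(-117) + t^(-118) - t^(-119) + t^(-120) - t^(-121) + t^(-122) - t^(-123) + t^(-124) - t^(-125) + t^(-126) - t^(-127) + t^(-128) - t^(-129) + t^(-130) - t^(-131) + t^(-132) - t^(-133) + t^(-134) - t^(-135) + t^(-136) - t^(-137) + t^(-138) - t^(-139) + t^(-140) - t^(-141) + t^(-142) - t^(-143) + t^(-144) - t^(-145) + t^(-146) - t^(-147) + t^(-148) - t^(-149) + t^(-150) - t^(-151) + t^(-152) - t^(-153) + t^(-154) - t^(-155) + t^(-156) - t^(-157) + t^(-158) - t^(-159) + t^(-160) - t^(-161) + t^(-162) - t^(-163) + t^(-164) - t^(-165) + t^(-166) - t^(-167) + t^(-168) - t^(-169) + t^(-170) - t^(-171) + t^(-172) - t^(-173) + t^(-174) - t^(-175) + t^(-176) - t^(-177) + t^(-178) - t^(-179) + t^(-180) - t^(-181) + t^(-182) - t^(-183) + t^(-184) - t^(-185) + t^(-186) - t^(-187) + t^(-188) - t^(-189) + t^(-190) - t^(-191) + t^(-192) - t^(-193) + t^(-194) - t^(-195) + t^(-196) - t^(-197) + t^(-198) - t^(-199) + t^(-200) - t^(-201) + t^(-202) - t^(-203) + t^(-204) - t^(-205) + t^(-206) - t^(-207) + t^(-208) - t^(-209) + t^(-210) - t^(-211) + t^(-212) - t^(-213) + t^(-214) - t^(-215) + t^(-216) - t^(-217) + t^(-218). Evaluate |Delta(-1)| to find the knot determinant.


Step 1: The polynomial has 437 terms with alternating signs, exponents from 218 down to -218.
Step 2: Substitute t = -1. The i-th term has coefficient (-1)^i and exponent (m-i),
  so its value is (-1)^i * (-1)^(m-i) = (-1)^m = 1 for every i.
Step 3: All 437 terms equal 1, so Delta(-1) = 437 * (1) = 437
Step 4: |Delta(-1)| = 437

437


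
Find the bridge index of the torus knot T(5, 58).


The bridge number of T(p,q) is min(p,q).
min(5, 58) = 5

5


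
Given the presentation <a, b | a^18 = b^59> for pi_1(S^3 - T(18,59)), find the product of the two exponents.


The relation is a^18 = b^59.
Product of exponents = 18 * 59
= 1062

1062


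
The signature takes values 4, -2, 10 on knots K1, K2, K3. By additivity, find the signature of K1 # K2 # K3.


The signature is additive under connected sum.
signature(K1 # K2 # K3) = (4) + (-2) + (10)
= 12

12


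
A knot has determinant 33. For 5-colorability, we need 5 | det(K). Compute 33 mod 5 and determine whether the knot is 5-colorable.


Step 1: A knot is p-colorable if and only if p divides its determinant.
Step 2: Compute 33 mod 5.
33 = 6 * 5 + 3
Step 3: 33 mod 5 = 3
Step 4: The knot is 5-colorable: no

3


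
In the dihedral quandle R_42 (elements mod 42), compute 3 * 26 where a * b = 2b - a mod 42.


3 * 26 = 2*26 - 3 mod 42
= 52 - 3 mod 42
= 49 mod 42 = 7

7


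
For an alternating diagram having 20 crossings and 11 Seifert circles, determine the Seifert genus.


For alternating knots, g = (c - s + 1)/2.
= (20 - 11 + 1)/2
= 10/2 = 5

5


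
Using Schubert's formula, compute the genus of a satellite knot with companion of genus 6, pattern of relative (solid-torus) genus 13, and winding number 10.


Schubert: g(satellite) = g_rel(pattern) + |winding| * g(companion),
where g_rel(pattern) is the genus of the pattern relative to the solid torus.
= 13 + 10 * 6
= 13 + 60 = 73

73


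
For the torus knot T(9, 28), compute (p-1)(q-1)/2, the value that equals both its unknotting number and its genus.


For a torus knot T(p,q), both the unknotting number and genus equal (p-1)(q-1)/2.
= (9-1)(28-1)/2
= 8*27/2
= 216/2 = 108

108


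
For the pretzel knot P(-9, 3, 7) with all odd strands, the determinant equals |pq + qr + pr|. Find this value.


Step 1: Compute pq + qr + pr.
pq = (-9)*3 = -27
qr = 3*7 = 21
pr = (-9)*7 = -63
pq + qr + pr = -27 + 21 + (-63) = -69
Step 2: Take absolute value.
det(P(-9,3,7)) = |-69| = 69

69


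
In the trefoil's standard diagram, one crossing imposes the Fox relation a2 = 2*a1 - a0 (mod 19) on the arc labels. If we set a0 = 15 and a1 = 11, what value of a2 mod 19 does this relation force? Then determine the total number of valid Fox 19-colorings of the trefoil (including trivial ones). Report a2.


Step 1: Apply the given crossing relation 2*a1 - a0 - a2 = 0 (mod 19).
  a2 = 2*a1 - a0 mod 19
  a2 = 2*11 - 15 mod 19
  a2 = 22 - 15 mod 19
  a2 = 7 mod 19 = 7
Step 2: The trefoil has determinant 3.
  Number of Fox p-colorings (p prime) is p^2 if p = 3, else p.
  Since 19 does not divide 3, only trivial (constant) colorings exist.
  (So the trial a0 = 15, a1 = 11 with a0 != a1 does NOT extend to a valid coloring of the whole trefoil: the other two crossing relations require 3*(a1 - a0) = 0 (mod 19), which fails.)
  Total colorings = 19
Step 3: a2 = 7, total Fox 19-colorings = 19

7


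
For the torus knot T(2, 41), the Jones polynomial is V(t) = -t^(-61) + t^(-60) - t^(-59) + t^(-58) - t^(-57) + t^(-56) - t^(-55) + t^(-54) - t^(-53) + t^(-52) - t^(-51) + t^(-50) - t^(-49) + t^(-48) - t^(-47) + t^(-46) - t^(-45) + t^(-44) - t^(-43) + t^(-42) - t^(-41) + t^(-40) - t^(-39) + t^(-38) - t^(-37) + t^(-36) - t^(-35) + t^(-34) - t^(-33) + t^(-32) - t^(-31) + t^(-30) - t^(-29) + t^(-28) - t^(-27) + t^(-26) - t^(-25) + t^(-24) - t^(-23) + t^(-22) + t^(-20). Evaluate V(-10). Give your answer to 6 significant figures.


Substituting t = -10 into V(t) = -t^(-61) + t^(-60) - t^(-59) + t^(-58) - t^(-57) + t^(-56) - t^(-55) + t^(-54) - t^(-53) + t^(-52) - t^(-51) + t^(-50) - t^(-49) + t^(-48) - t^(-47) + t^(-46) - t^(-45) + t^(-44) - t^(-43) + t^(-42) - t^(-41) + t^(-40) - t^(-39) + t^(-38) - t^(-37) + t^(-36) - t^(-35) + t^(-34) - t^(-33) + t^(-32) - t^(-31) + t^(-30) - t^(-29) + t^(-28) - t^(-27) + t^(-26) - t^(-25) + t^(-24) - t^(-23) + t^(-22) + t^(-20):
  (-)t^(-61) = 1e-61
  (+)t^(-60) = 1e-60
  (-)t^(-59) = 1e-59
  (+)t^(-58) = 1e-58
  (-)t^(-57) = 1e-57
  (+)t^(-56) = 1e-56
  (-)t^(-55) = 1e-55
  (+)t^(-54) = 1e-54
  (-)t^(-53) = 1e-53
  (+)t^(-52) = 1e-52
  (-)t^(-51) = 1e-51
  (+)t^(-50) = 1e-50
  (-)t^(-49) = 1e-49
  (+)t^(-48) = 1e-48
  (-)t^(-47) = 1e-47
  (+)t^(-46) = 1e-46
  (-)t^(-45) = 1e-45
  (+)t^(-44) = 1e-44
  (-)t^(-43) = 1e-43
  (+)t^(-42) = 1e-42
  (-)t^(-41) = 1e-41
  (+)t^(-40) = 1e-40
  (-)t^(-39) = 1e-39
  (+)t^(-38) = 1e-38
  (-)t^(-37) = 1e-37
  (+)t^(-36) = 1e-36
  (-)t^(-35) = 1e-35
  (+)t^(-34) = 1e-34
  (-)t^(-33) = 1e-33
  (+)t^(-32) = 1e-32
  (-)t^(-31) = 1e-31
  (+)t^(-30) = 1e-30
  (-)t^(-29) = 1e-29
  (+)t^(-28) = 1e-28
  (-)t^(-27) = 1e-27
  (+)t^(-26) = 1e-26
  (-)t^(-25) = 1e-25
  (+)t^(-24) = 1e-24
  (-)t^(-23) = 1e-23
  (+)t^(-22) = 1e-22
  (+)t^(-20) = 1e-20
Sum = (1e-61) + (1e-60) + (1e-59) + (1e-58) + (1e-57) + (1e-56) + (1e-55) + (1e-54) + (1e-53) + (1e-52) + (1e-51) + (1e-50) + (1e-49) + (1e-48) + (1e-47) + (1e-46) + (1e-45) + (1e-44) + (1e-43) + (1e-42) + (1e-41) + (1e-40) + (1e-39) + (1e-38) + (1e-37) + (1e-36) + (1e-35) + (1e-34) + (1e-33) + (1e-32) + (1e-31) + (1e-30) + (1e-29) + (1e-28) + (1e-27) + (1e-26) + (1e-25) + (1e-24) + (1e-23) + (1e-22) + (1e-20)
= 1.011111111e-20
Rounded to 6 significant figures: 1.01111e-20

1.01111e-20


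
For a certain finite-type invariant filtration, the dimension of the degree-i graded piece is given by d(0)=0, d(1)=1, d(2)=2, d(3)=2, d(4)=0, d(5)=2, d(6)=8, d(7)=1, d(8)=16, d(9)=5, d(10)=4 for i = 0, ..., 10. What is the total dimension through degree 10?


Total dimension = d(0) + d(1) + ... + d(10)
= 0 + 1 + 2 + 2 + 0 + 2 + 8 + 1 + 16 + 5 + 4
= 41

41


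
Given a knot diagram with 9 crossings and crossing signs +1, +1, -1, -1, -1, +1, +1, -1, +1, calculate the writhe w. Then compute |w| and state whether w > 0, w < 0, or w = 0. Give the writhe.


Step 1: Count positive crossings (+1).
Positive crossings: 5
Step 2: Count negative crossings (-1).
Negative crossings: 4
Step 3: Writhe = (positive) - (negative)
w = 5 - 4 = 1
Step 4: |w| = 1, and w is positive

1


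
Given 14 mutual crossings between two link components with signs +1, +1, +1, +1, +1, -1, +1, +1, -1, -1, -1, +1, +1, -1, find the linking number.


Step 1: Count positive crossings: 9
Step 2: Count negative crossings: 5
Step 3: Sum of signs = 9 - 5 = 4
Step 4: Linking number = sum/2 = 4/2 = 2

2


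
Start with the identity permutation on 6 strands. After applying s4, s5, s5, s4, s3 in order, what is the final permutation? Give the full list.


Starting with identity [1, 2, 3, 4, 5, 6].
Apply generators in sequence:
  After s4: [1, 2, 3, 5, 4, 6]
  After s5: [1, 2, 3, 5, 6, 4]
  After s5: [1, 2, 3, 5, 4, 6]
  After s4: [1, 2, 3, 4, 5, 6]
  After s3: [1, 2, 4, 3, 5, 6]
Final permutation: [1, 2, 4, 3, 5, 6]

[1, 2, 4, 3, 5, 6]


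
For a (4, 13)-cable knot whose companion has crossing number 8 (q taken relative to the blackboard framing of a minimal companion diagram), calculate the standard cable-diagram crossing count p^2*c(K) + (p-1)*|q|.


Step 1: Each of the c(K) crossings of the companion diagram becomes p*p = p^2 crossings among the p parallel strands, and each of the |q| twists s_1 s_2 ... s_(p-1) adds (p-1) crossings.
  Crossings = p^2 * c(K) + (p-1)*|q|
Step 2: = 4^2 * 8 + (4-1)*13
Step 3: = 16*8 + 3*13
Step 4: = 128 + 39 = 167

167


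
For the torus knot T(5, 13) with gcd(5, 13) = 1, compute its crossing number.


For a torus knot T(p, q) with gcd(p,q)=1,
the crossing number is min(p*(q-1), q*(p-1)).
p*(q-1) = 5*12 = 60
q*(p-1) = 13*4 = 52
min(60, 52) = 52

52
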